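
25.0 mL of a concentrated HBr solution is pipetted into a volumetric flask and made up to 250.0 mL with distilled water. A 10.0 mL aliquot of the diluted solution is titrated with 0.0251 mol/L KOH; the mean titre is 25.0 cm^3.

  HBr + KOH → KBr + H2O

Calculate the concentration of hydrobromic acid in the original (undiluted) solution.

0.627 mol/L

n(KOH) = 0.0250 × 0.0251 = 6.27 × 10^-4 mol
n(HBr) in the aliquot = 6.27 × 10^-4 mol (1:1 ratio)
[HBr]_dilute = 6.27 × 10^-4 / 0.0100 = 0.0628 mol/L
Dilution factor = 250.0 / 25.0 = 10.00
[HBr]_stock = 0.0628 × 10.00 = 0.627 mol/L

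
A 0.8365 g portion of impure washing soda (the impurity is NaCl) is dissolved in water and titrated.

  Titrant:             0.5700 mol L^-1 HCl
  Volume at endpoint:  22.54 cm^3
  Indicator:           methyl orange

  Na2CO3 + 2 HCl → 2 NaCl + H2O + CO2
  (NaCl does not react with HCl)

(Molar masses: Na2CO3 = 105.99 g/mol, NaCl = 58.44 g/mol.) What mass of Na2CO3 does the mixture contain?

n(HCl) = 0.02254 × 0.5700 = 0.01285 mol
Let x = n(Na2CO3), y = n(NaCl).
Titrant: 2x = 0.01285;  mass: 105.99x + 58.44y = 0.8365
Solving, x = 6.424 × 10^-3 mol, y = 2.663 × 10^-3 mol
mass of Na2CO3 = 6.424 × 10^-3 × 105.99 = 0.6809 g

0.6809 g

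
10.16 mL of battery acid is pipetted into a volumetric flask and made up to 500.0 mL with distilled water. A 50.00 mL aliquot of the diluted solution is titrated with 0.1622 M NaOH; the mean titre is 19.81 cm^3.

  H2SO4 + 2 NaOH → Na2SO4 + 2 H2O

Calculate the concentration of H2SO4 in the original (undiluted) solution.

1.581 M

n(NaOH) = 0.01981 × 0.1622 = 3.213 × 10^-3 mol
From the 1:2 ratio, n(H2SO4) in the aliquot = 1/2 × 3.213 × 10^-3 = 1.607 × 10^-3 mol
[H2SO4]_dilute = 1.607 × 10^-3 / 0.05000 = 0.03213 mol/L
Dilution factor = 500.0 / 10.16 = 49.21
[H2SO4]_stock = 0.03213 × 49.21 = 1.581 mol/L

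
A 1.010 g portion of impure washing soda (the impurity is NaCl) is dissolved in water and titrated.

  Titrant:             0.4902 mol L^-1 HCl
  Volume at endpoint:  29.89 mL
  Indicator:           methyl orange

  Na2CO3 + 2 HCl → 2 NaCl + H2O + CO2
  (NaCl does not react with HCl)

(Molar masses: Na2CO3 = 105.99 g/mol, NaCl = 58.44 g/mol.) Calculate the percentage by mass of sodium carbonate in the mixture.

76.88 %

n(HCl) = 0.02989 × 0.4902 = 0.01465 mol
Let x = n(Na2CO3), y = n(NaCl).
Titrant: 2x = 0.01465;  mass: 105.99x + 58.44y = 1.010
Solving, x = 7.326 × 10^-3 mol, y = 3.996 × 10^-3 mol
mass of Na2CO3 = 7.326 × 10^-3 × 105.99 = 0.7765 g
% Na2CO3 = 0.7765 / 1.010 × 100 = 76.88 %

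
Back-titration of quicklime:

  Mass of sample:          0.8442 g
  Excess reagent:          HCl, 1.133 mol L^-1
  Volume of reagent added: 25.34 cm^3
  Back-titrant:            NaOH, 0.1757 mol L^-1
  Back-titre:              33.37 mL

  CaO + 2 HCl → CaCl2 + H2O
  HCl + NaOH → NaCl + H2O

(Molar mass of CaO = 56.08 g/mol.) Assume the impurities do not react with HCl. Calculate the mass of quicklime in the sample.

n(HCl) added = 0.02534 × 1.133 = 0.02871 mol
n(NaOH) used in back-titration = 0.03337 × 0.1757 = 5.863 × 10^-3 mol
n(HCl) left over = 5.863 × 10^-3 mol (1:1 ratio)
n(HCl) consumed by analyte = 0.02871 − 5.863 × 10^-3 = 0.02285 mol
From the 1:2 ratio, n(CaO) = 1/2 × 0.02285 = 0.01142 mol
mass of CaO = 0.01142 × 56.08 = 0.6406 g

0.6406 g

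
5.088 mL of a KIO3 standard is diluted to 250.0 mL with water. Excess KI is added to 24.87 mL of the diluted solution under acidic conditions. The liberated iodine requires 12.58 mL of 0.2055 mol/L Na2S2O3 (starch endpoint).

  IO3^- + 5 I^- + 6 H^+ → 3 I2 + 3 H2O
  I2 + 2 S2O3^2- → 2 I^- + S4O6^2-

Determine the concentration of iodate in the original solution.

0.8513 mol/L

n(S2O3^2-) = 0.01258 × 0.2055 = 2.585 × 10^-3 mol
n(I2) = n(S2O3^2-)/2 = 1.293 × 10^-3 mol
From the 1:3 ratio, n(IO3^-) in the aliquot = 1/3 × 1.293 × 10^-3 = 4.309 × 10^-4 mol
[IO3^-]_dilute = 4.309 × 10^-4 / 0.02487 = 0.01732 mol/L
[IO3^-]_original = 0.01732 × 250.0/5.088 = 0.8513 mol/L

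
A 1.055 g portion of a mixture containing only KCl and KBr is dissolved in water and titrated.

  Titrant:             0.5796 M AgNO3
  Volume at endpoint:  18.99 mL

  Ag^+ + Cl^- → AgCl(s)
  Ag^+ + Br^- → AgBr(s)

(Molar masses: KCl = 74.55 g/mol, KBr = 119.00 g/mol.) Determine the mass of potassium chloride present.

0.4273 g

n(AgNO3) = 0.01899 × 0.5796 = 0.01101 mol
Let x = n(KCl), y = n(KBr).
Titrant: 1x + 1y = 0.01101;  mass: 74.55x + 119.00y = 1.055
Solving, x = 5.732 × 10^-3 mol, y = 5.275 × 10^-3 mol
mass of KCl = 5.732 × 10^-3 × 74.55 = 0.4273 g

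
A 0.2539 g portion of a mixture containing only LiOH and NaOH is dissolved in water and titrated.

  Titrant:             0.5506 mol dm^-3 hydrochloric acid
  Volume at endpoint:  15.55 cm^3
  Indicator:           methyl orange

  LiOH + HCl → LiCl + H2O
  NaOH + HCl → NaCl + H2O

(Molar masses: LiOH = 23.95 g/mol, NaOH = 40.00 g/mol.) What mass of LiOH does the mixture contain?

n(HCl) = 0.01555 × 0.5506 = 8.562 × 10^-3 mol
Let x = n(LiOH), y = n(NaOH).
Titrant: 1x + 1y = 8.562 × 10^-3;  mass: 23.95x + 40.00y = 0.2539
Solving, x = 5.519 × 10^-3 mol, y = 3.043 × 10^-3 mol
mass of LiOH = 5.519 × 10^-3 × 23.95 = 0.1322 g

0.1322 g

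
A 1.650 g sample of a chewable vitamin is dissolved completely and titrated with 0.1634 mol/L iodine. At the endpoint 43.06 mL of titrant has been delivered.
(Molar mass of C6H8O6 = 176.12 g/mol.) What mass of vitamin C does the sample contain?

C6H8O6 + I2 → C6H6O6 + 2 HI
n(I2) = 0.04306 L × 0.1634 mol/L = 7.036 × 10^-3 mol
n(C6H8O6) = 7.036 × 10^-3 mol (1:1 ratio)
mass of C6H8O6 = 7.036 × 10^-3 × 176.12 g/mol = 1.239 g

1.239 g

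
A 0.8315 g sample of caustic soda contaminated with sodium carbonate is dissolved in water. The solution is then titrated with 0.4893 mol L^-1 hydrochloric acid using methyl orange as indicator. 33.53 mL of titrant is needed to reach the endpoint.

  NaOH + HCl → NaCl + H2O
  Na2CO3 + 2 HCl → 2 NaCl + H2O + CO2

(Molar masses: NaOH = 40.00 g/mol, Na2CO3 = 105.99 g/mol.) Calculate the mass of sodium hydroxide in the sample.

n(HCl) = 0.03353 × 0.4893 = 0.01641 mol
Let x = n(NaOH), y = n(Na2CO3).
Titrant: 1x + 2y = 0.01641;  mass: 40.00x + 105.99y = 0.8315
Solving, x = 2.920 × 10^-3 mol, y = 6.743 × 10^-3 mol
mass of NaOH = 2.920 × 10^-3 × 40.00 = 0.1168 g

0.1168 g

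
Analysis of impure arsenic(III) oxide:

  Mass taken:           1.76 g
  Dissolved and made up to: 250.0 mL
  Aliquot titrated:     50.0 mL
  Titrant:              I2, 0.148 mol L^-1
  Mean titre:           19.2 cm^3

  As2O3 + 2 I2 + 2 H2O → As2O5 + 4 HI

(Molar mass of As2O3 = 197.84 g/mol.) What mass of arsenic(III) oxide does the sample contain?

n(I2) per titration = 0.0192 × 0.148 = 2.84 × 10^-3 mol
From the 1:2 ratio, n(As2O3) in each aliquot = 1/2 × 2.84 × 10^-3 = 1.42 × 10^-3 mol
n(As2O3) in the whole flask = 1.42 × 10^-3 × 250.0/50.0 = 7.10 × 10^-3 mol
mass of As2O3 = 7.10 × 10^-3 × 197.84 = 1.41 g

1.41 g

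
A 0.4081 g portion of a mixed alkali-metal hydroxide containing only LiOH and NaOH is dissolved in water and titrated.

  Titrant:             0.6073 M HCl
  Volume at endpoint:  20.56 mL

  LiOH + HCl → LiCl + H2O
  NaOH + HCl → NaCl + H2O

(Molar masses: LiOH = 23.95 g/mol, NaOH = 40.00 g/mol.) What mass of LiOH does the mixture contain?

0.1363 g

n(HCl) = 0.02056 × 0.6073 = 0.01249 mol
Let x = n(LiOH), y = n(NaOH).
Titrant: 1x + 1y = 0.01249;  mass: 23.95x + 40.00y = 0.4081
Solving, x = 5.691 × 10^-3 mol, y = 6.795 × 10^-3 mol
mass of LiOH = 5.691 × 10^-3 × 23.95 = 0.1363 g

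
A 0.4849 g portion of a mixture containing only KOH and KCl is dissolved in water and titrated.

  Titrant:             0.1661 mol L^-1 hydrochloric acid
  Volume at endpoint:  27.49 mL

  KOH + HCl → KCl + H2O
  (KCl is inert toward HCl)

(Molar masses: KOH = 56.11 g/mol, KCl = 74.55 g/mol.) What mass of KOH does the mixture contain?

0.2562 g

n(HCl) = 0.02749 × 0.1661 = 4.566 × 10^-3 mol
Let x = n(KOH), y = n(KCl).
Titrant: 1x = 4.566 × 10^-3;  mass: 56.11x + 74.55y = 0.4849
Solving, x = 4.566 × 10^-3 mol, y = 3.068 × 10^-3 mol
mass of KOH = 4.566 × 10^-3 × 56.11 = 0.2562 g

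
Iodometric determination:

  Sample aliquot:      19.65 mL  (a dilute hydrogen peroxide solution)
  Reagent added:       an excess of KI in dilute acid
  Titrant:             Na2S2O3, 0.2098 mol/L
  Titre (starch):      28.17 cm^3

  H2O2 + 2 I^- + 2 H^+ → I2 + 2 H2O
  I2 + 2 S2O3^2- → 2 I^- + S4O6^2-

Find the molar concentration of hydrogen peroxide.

n(S2O3^2-) = 0.02817 × 0.2098 = 5.910 × 10^-3 mol
n(I2) = n(S2O3^2-)/2 = 2.955 × 10^-3 mol
n(H2O2) in the aliquot = 2.955 × 10^-3 mol (1:1 ratio)
[H2O2] = 2.955 × 10^-3 / 0.01965 = 0.1504 mol/L

0.1504 mol/L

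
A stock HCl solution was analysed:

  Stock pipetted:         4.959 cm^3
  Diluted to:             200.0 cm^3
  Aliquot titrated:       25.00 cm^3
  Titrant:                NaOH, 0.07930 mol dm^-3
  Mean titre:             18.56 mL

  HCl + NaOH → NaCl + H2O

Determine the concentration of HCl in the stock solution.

2.374 mol/L

n(NaOH) = 0.01856 × 0.07930 = 1.472 × 10^-3 mol
n(HCl) in the aliquot = 1.472 × 10^-3 mol (1:1 ratio)
[HCl]_dilute = 1.472 × 10^-3 / 0.02500 = 0.05887 mol/L
Dilution factor = 200.0 / 4.959 = 40.33
[HCl]_stock = 0.05887 × 40.33 = 2.374 mol/L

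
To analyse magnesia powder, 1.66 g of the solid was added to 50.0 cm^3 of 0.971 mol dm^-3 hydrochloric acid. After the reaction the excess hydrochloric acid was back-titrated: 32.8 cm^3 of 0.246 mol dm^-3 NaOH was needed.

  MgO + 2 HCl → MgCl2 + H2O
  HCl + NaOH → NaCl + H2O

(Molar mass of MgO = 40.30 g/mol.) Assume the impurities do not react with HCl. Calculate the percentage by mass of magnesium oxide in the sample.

n(HCl) added = 0.0500 × 0.971 = 0.0485 mol
n(NaOH) used in back-titration = 0.0328 × 0.246 = 8.07 × 10^-3 mol
n(HCl) left over = 8.07 × 10^-3 mol (1:1 ratio)
n(HCl) consumed by analyte = 0.0485 − 8.07 × 10^-3 = 0.0405 mol
From the 1:2 ratio, n(MgO) = 1/2 × 0.0405 = 0.0202 mol
mass of MgO = 0.0202 × 40.30 = 0.816 g
% MgO = 0.816 / 1.66 × 100 = 49.1 %

49.1 %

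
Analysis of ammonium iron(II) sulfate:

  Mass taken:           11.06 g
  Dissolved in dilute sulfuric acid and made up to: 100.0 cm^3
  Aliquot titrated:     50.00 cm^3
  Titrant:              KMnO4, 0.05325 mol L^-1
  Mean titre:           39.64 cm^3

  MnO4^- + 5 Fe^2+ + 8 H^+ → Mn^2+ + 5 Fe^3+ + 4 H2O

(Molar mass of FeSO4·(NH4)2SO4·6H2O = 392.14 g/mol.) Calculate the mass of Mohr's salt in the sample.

n(KMnO4) per titration = 0.03964 × 0.05325 = 2.111 × 10^-3 mol
From the 5:1 ratio, n(FeSO4·(NH4)2SO4·6H2O) in each aliquot = 5/1 × 2.111 × 10^-3 = 0.01055 mol
n(FeSO4·(NH4)2SO4·6H2O) in the whole flask = 0.01055 × 100.0/50.00 = 0.02111 mol
mass of FeSO4·(NH4)2SO4·6H2O = 0.02111 × 392.14 = 8.277 g

8.277 g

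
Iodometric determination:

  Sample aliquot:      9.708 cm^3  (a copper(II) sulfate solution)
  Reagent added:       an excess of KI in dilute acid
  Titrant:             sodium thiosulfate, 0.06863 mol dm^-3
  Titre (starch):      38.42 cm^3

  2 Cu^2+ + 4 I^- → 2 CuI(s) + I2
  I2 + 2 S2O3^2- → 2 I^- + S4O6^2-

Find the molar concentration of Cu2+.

0.2716 mol/L

n(S2O3^2-) = 0.03842 × 0.06863 = 2.637 × 10^-3 mol
n(I2) = n(S2O3^2-)/2 = 1.318 × 10^-3 mol
From the 2:1 ratio, n(Cu2+) in the aliquot = 2/1 × 1.318 × 10^-3 = 2.637 × 10^-3 mol
[Cu2+] = 2.637 × 10^-3 / 0.009708 = 0.2716 mol/L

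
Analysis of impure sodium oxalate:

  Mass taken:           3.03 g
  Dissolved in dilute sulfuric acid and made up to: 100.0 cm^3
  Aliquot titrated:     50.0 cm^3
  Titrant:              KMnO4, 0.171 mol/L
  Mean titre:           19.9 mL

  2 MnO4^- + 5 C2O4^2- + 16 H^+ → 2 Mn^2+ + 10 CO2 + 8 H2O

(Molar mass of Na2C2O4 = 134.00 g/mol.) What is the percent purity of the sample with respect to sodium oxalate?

75.2 %

n(KMnO4) per titration = 0.0199 × 0.171 = 3.40 × 10^-3 mol
From the 5:2 ratio, n(Na2C2O4) in each aliquot = 5/2 × 3.40 × 10^-3 = 8.51 × 10^-3 mol
n(Na2C2O4) in the whole flask = 8.51 × 10^-3 × 100.0/50.0 = 0.0170 mol
mass of Na2C2O4 = 0.0170 × 134.00 = 2.28 g
% Na2C2O4 = 2.28 / 3.03 × 100 = 75.2 %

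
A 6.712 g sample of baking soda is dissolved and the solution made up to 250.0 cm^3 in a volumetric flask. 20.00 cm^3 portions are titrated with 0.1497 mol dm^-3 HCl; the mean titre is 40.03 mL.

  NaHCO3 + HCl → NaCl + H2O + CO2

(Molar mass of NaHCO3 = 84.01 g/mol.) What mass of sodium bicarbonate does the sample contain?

n(HCl) per titration = 0.04003 × 0.1497 = 5.992 × 10^-3 mol
n(NaHCO3) in each aliquot = 5.992 × 10^-3 mol (1:1 ratio)
n(NaHCO3) in the whole flask = 5.992 × 10^-3 × 250.0/20.00 = 0.07491 mol
mass of NaHCO3 = 0.07491 × 84.01 = 6.293 g

6.293 g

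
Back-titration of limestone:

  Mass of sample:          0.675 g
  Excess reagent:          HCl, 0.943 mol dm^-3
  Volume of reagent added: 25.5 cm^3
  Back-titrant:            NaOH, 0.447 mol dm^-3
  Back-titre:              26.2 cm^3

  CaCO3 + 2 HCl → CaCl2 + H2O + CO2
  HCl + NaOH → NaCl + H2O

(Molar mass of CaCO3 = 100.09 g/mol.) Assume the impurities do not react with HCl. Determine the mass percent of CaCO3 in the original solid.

91.5 %

n(HCl) added = 0.0255 × 0.943 = 0.0240 mol
n(NaOH) used in back-titration = 0.0262 × 0.447 = 0.0117 mol
n(HCl) left over = 0.0117 mol (1:1 ratio)
n(HCl) consumed by analyte = 0.0240 − 0.0117 = 0.0123 mol
From the 1:2 ratio, n(CaCO3) = 1/2 × 0.0123 = 6.17 × 10^-3 mol
mass of CaCO3 = 6.17 × 10^-3 × 100.09 = 0.617 g
% CaCO3 = 0.617 / 0.675 × 100 = 91.5 %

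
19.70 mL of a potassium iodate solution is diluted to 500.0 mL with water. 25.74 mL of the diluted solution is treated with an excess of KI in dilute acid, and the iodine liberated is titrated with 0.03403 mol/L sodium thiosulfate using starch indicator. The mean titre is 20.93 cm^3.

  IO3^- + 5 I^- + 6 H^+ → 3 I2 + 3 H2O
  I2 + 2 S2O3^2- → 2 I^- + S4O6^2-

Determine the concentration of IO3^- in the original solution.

0.1171 mol/L

n(S2O3^2-) = 0.02093 × 0.03403 = 7.122 × 10^-4 mol
n(I2) = n(S2O3^2-)/2 = 3.561 × 10^-4 mol
From the 1:3 ratio, n(IO3^-) in the aliquot = 1/3 × 3.561 × 10^-4 = 1.187 × 10^-4 mol
[IO3^-]_dilute = 1.187 × 10^-4 / 0.02574 = 0.004612 mol/L
[IO3^-]_original = 0.004612 × 500.0/19.70 = 0.1171 mol/L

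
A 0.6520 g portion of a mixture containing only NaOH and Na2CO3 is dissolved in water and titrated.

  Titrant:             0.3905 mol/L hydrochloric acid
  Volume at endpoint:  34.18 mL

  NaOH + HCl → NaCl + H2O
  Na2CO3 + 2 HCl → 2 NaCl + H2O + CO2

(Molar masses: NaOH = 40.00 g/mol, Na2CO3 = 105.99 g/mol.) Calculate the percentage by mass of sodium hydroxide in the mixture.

n(HCl) = 0.03418 × 0.3905 = 0.01335 mol
Let x = n(NaOH), y = n(Na2CO3).
Titrant: 1x + 2y = 0.01335;  mass: 40.00x + 105.99y = 0.6520
Solving, x = 4.259 × 10^-3 mol, y = 4.544 × 10^-3 mol
mass of NaOH = 4.259 × 10^-3 × 40.00 = 0.1703 g
% NaOH = 0.1703 / 0.6520 × 100 = 26.13 %

26.13 %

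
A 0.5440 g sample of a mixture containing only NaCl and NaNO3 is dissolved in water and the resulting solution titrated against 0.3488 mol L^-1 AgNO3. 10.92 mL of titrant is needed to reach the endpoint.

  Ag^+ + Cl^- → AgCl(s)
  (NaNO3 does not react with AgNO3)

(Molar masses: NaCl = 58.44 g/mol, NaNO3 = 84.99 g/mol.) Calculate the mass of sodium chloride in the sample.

n(AgNO3) = 0.01092 × 0.3488 = 3.809 × 10^-3 mol
Let x = n(NaCl), y = n(NaNO3).
Titrant: 1x = 3.809 × 10^-3;  mass: 58.44x + 84.99y = 0.5440
Solving, x = 3.809 × 10^-3 mol, y = 3.782 × 10^-3 mol
mass of NaCl = 3.809 × 10^-3 × 58.44 = 0.2226 g

0.2226 g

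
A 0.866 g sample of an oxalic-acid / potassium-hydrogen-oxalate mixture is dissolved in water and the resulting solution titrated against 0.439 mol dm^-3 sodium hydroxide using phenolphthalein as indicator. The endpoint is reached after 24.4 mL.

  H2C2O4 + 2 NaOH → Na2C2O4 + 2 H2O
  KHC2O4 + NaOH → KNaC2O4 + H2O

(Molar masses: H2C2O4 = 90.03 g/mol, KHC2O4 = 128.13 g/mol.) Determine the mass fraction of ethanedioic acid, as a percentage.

n(NaOH) = 0.0244 × 0.439 = 0.0107 mol
Let x = n(H2C2O4), y = n(KHC2O4).
Titrant: 2x + 1y = 0.0107;  mass: 90.03x + 128.13y = 0.866
Solving, x = 3.05 × 10^-3 mol, y = 4.62 × 10^-3 mol
mass of H2C2O4 = 3.05 × 10^-3 × 90.03 = 0.274 g
% H2C2O4 = 0.274 / 0.866 × 100 = 31.7 %

31.7 %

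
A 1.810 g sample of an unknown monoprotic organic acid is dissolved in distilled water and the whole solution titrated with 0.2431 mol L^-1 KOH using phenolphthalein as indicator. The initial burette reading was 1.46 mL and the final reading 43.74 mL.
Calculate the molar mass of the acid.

176.1 g/mol

n(KOH) = 0.04228 L × 0.2431 mol/L = 0.01028 mol
n(HA) = 0.01028 mol (1:1 ratio)
M = m / n = 1.810 g / 0.01028 mol = 176.1 g/mol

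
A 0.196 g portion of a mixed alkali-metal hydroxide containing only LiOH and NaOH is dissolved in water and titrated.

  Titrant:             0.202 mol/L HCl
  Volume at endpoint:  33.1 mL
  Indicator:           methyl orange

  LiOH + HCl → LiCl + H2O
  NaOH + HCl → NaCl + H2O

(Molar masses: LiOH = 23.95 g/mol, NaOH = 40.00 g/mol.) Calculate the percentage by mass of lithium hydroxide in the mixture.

n(HCl) = 0.0331 × 0.202 = 6.69 × 10^-3 mol
Let x = n(LiOH), y = n(NaOH).
Titrant: 1x + 1y = 6.69 × 10^-3;  mass: 23.95x + 40.00y = 0.196
Solving, x = 4.45 × 10^-3 mol, y = 2.23 × 10^-3 mol
mass of LiOH = 4.45 × 10^-3 × 23.95 = 0.107 g
% LiOH = 0.107 / 0.196 × 100 = 54.4 %

54.4 %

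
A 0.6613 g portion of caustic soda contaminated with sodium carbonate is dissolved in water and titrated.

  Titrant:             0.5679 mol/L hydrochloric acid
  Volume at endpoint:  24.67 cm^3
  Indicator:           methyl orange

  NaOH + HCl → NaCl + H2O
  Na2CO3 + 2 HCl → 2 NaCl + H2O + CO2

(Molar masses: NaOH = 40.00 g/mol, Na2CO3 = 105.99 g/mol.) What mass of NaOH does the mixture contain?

n(HCl) = 0.02467 × 0.5679 = 0.01401 mol
Let x = n(NaOH), y = n(Na2CO3).
Titrant: 1x + 2y = 0.01401;  mass: 40.00x + 105.99y = 0.6613
Solving, x = 6.246 × 10^-3 mol, y = 3.882 × 10^-3 mol
mass of NaOH = 6.246 × 10^-3 × 40.00 = 0.2498 g

0.2498 g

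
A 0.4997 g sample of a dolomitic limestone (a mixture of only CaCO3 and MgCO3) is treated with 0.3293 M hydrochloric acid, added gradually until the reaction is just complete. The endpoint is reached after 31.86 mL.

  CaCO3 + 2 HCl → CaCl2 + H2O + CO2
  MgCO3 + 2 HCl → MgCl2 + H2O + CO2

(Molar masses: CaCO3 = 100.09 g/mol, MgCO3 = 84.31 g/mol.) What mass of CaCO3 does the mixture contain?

n(HCl) = 0.03186 × 0.3293 = 0.01049 mol
Let x = n(CaCO3), y = n(MgCO3).
Titrant: 2x + 2y = 0.01049;  mass: 100.09x + 84.31y = 0.4997
Solving, x = 3.639 × 10^-3 mol, y = 1.606 × 10^-3 mol
mass of CaCO3 = 3.639 × 10^-3 × 100.09 = 0.3643 g

0.3643 g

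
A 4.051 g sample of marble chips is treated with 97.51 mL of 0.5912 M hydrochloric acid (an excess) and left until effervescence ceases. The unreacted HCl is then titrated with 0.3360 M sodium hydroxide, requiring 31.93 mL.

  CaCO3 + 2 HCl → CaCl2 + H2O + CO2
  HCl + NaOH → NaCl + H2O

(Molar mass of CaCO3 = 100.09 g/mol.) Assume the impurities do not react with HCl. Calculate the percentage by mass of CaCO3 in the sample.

57.96 %

n(HCl) added = 0.09751 × 0.5912 = 0.05765 mol
n(NaOH) used in back-titration = 0.03193 × 0.3360 = 0.01073 mol
n(HCl) left over = 0.01073 mol (1:1 ratio)
n(HCl) consumed by analyte = 0.05765 − 0.01073 = 0.04692 mol
From the 1:2 ratio, n(CaCO3) = 1/2 × 0.04692 = 0.02346 mol
mass of CaCO3 = 0.02346 × 100.09 = 2.348 g
% CaCO3 = 2.348 / 4.051 × 100 = 57.96 %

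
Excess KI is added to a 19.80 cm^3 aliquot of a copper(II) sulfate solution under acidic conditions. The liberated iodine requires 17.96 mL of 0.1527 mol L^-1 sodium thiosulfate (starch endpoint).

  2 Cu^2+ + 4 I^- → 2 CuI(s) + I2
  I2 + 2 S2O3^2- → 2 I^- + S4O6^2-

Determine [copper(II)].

n(S2O3^2-) = 0.01796 × 0.1527 = 2.742 × 10^-3 mol
n(I2) = n(S2O3^2-)/2 = 1.371 × 10^-3 mol
From the 2:1 ratio, n(Cu2+) in the aliquot = 2/1 × 1.371 × 10^-3 = 2.742 × 10^-3 mol
[Cu2+] = 2.742 × 10^-3 / 0.01980 = 0.1385 mol/L

0.1385 mol/L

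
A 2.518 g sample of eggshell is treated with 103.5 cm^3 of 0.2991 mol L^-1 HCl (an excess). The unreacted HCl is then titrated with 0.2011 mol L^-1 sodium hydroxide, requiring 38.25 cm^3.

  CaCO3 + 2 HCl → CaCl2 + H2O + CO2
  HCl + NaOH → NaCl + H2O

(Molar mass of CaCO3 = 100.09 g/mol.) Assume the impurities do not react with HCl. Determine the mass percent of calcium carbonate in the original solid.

n(HCl) added = 0.1035 × 0.2991 = 0.03096 mol
n(NaOH) used in back-titration = 0.03825 × 0.2011 = 7.692 × 10^-3 mol
n(HCl) left over = 7.692 × 10^-3 mol (1:1 ratio)
n(HCl) consumed by analyte = 0.03096 − 7.692 × 10^-3 = 0.02326 mol
From the 1:2 ratio, n(CaCO3) = 1/2 × 0.02326 = 0.01163 mol
mass of CaCO3 = 0.01163 × 100.09 = 1.164 g
% CaCO3 = 1.164 / 2.518 × 100 = 46.24 %

46.24 %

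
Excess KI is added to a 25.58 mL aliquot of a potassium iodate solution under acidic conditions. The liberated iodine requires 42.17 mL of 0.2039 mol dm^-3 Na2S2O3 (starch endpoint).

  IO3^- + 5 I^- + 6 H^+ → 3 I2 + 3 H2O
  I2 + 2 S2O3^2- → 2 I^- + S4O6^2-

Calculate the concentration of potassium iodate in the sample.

0.05602 mol/L

n(S2O3^2-) = 0.04217 × 0.2039 = 8.598 × 10^-3 mol
n(I2) = n(S2O3^2-)/2 = 4.299 × 10^-3 mol
From the 1:3 ratio, n(IO3^-) in the aliquot = 1/3 × 4.299 × 10^-3 = 1.433 × 10^-3 mol
[IO3^-] = 1.433 × 10^-3 / 0.02558 = 0.05602 mol/L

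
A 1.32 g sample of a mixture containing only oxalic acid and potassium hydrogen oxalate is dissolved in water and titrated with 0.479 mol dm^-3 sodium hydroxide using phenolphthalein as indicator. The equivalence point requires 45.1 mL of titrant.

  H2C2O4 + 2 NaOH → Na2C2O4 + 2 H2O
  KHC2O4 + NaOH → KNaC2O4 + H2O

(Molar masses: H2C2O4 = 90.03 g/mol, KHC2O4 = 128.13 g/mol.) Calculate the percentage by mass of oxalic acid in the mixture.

59.4 %

n(NaOH) = 0.0451 × 0.479 = 0.0216 mol
Let x = n(H2C2O4), y = n(KHC2O4).
Titrant: 2x + 1y = 0.0216;  mass: 90.03x + 128.13y = 1.32
Solving, x = 8.71 × 10^-3 mol, y = 4.18 × 10^-3 mol
mass of H2C2O4 = 8.71 × 10^-3 × 90.03 = 0.784 g
% H2C2O4 = 0.784 / 1.32 × 100 = 59.4 %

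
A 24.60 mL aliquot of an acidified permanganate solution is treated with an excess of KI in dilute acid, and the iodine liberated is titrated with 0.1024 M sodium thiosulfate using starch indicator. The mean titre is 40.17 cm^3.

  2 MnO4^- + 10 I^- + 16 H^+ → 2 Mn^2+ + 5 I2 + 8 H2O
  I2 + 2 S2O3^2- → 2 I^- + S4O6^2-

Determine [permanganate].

0.03344 M

n(S2O3^2-) = 0.04017 × 0.1024 = 4.113 × 10^-3 mol
n(I2) = n(S2O3^2-)/2 = 2.057 × 10^-3 mol
From the 2:5 ratio, n(MnO4^-) in the aliquot = 2/5 × 2.057 × 10^-3 = 8.227 × 10^-4 mol
[MnO4^-] = 8.227 × 10^-4 / 0.02460 = 0.03344 mol/L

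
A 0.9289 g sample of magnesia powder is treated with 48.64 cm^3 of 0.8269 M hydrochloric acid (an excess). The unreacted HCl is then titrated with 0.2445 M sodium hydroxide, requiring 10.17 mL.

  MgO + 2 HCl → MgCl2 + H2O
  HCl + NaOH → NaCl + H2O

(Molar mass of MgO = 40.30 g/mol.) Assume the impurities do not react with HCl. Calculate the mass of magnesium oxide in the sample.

n(HCl) added = 0.04864 × 0.8269 = 0.04022 mol
n(NaOH) used in back-titration = 0.01017 × 0.2445 = 2.487 × 10^-3 mol
n(HCl) left over = 2.487 × 10^-3 mol (1:1 ratio)
n(HCl) consumed by analyte = 0.04022 − 2.487 × 10^-3 = 0.03773 mol
From the 1:2 ratio, n(MgO) = 1/2 × 0.03773 = 0.01887 mol
mass of MgO = 0.01887 × 40.30 = 0.7603 g

0.7603 g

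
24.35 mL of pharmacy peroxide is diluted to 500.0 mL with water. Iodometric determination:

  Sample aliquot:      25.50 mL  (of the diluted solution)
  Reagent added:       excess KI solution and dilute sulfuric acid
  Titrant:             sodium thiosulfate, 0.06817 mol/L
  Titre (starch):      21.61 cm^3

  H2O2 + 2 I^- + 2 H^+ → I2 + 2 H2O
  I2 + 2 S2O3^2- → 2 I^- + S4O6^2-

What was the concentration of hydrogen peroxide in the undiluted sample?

n(S2O3^2-) = 0.02161 × 0.06817 = 1.473 × 10^-3 mol
n(I2) = n(S2O3^2-)/2 = 7.366 × 10^-4 mol
n(H2O2) in the aliquot = 7.366 × 10^-4 mol (1:1 ratio)
[H2O2]_dilute = 7.366 × 10^-4 / 0.02550 = 0.02889 mol/L
[H2O2]_original = 0.02889 × 500.0/24.35 = 0.5931 mol/L

0.5931 mol/L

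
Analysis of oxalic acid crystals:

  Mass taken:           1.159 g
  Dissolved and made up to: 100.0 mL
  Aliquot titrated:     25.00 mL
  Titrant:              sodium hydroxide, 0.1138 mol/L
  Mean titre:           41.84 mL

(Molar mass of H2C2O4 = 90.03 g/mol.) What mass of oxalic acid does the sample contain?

H2C2O4 + 2 NaOH → Na2C2O4 + 2 H2O
n(NaOH) per titration = 0.04184 × 0.1138 = 4.761 × 10^-3 mol
From the 1:2 ratio, n(H2C2O4) in each aliquot = 1/2 × 4.761 × 10^-3 = 2.381 × 10^-3 mol
n(H2C2O4) in the whole flask = 2.381 × 10^-3 × 100.0/25.00 = 9.523 × 10^-3 mol
mass of H2C2O4 = 9.523 × 10^-3 × 90.03 = 0.8573 g

0.8573 g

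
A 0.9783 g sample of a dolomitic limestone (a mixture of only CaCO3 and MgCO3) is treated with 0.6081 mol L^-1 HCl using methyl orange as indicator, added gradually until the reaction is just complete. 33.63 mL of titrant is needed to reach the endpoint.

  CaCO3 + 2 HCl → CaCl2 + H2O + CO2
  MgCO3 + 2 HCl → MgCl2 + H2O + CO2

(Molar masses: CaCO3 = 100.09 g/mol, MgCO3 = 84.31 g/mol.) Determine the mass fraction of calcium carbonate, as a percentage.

75.35 %

n(HCl) = 0.03363 × 0.6081 = 0.02045 mol
Let x = n(CaCO3), y = n(MgCO3).
Titrant: 2x + 2y = 0.02045;  mass: 100.09x + 84.31y = 0.9783
Solving, x = 7.365 × 10^-3 mol, y = 2.861 × 10^-3 mol
mass of CaCO3 = 7.365 × 10^-3 × 100.09 = 0.7371 g
% CaCO3 = 0.7371 / 0.9783 × 100 = 75.35 %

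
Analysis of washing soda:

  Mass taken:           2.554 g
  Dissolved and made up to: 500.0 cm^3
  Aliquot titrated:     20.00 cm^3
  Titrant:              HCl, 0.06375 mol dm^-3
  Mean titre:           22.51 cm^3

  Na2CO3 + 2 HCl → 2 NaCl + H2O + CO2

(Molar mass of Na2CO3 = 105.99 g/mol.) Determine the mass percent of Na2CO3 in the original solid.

n(HCl) per titration = 0.02251 × 0.06375 = 1.435 × 10^-3 mol
From the 1:2 ratio, n(Na2CO3) in each aliquot = 1/2 × 1.435 × 10^-3 = 7.175 × 10^-4 mol
n(Na2CO3) in the whole flask = 7.175 × 10^-4 × 500.0/20.00 = 0.01794 mol
mass of Na2CO3 = 0.01794 × 105.99 = 1.901 g
% Na2CO3 = 1.901 / 2.554 × 100 = 74.44 %

74.44 %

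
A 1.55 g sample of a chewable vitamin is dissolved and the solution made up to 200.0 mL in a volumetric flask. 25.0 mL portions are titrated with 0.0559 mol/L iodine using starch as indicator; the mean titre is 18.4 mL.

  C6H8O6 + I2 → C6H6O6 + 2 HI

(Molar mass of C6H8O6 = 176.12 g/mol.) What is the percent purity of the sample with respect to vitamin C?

n(I2) per titration = 0.0184 × 0.0559 = 1.03 × 10^-3 mol
n(C6H8O6) in each aliquot = 1.03 × 10^-3 mol (1:1 ratio)
n(C6H8O6) in the whole flask = 1.03 × 10^-3 × 200.0/25.0 = 8.23 × 10^-3 mol
mass of C6H8O6 = 8.23 × 10^-3 × 176.12 = 1.45 g
% C6H8O6 = 1.45 / 1.55 × 100 = 93.5 %

93.5 %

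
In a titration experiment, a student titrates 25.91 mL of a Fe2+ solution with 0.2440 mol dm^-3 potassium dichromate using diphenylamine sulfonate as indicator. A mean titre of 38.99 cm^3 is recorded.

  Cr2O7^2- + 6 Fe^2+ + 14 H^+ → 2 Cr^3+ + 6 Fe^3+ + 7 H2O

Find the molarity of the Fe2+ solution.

n(K2Cr2O7) = 0.03899 L × 0.2440 mol/L = 9.514 × 10^-3 mol
From the 6:1 mole ratio, n(Fe2+) = 6/1 × 9.514 × 10^-3 = 0.05708 mol
[Fe2+] = 0.05708 mol / 0.02591 L = 2.203 mol/L

2.203 mol/L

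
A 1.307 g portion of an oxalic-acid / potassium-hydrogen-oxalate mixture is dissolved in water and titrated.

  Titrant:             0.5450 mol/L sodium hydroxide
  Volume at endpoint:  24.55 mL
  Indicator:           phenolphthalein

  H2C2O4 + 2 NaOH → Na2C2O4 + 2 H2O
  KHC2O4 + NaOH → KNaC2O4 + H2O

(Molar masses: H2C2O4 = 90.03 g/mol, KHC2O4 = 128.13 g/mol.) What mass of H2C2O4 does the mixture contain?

n(NaOH) = 0.02455 × 0.5450 = 0.01338 mol
Let x = n(H2C2O4), y = n(KHC2O4).
Titrant: 2x + 1y = 0.01338;  mass: 90.03x + 128.13y = 1.307
Solving, x = 2.451 × 10^-3 mol, y = 8.479 × 10^-3 mol
mass of H2C2O4 = 2.451 × 10^-3 × 90.03 = 0.2206 g

0.2206 g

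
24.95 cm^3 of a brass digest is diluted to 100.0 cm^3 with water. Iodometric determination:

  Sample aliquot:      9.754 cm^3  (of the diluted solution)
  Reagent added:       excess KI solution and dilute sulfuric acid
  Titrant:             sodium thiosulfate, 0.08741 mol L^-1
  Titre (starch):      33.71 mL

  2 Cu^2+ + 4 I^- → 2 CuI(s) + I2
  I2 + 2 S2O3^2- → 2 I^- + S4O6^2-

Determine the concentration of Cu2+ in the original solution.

1.211 mol/L

n(S2O3^2-) = 0.03371 × 0.08741 = 2.947 × 10^-3 mol
n(I2) = n(S2O3^2-)/2 = 1.473 × 10^-3 mol
From the 2:1 ratio, n(Cu2+) in the aliquot = 2/1 × 1.473 × 10^-3 = 2.947 × 10^-3 mol
[Cu2+]_dilute = 2.947 × 10^-3 / 0.009754 = 0.3021 mol/L
[Cu2+]_original = 0.3021 × 100.0/24.95 = 1.211 mol/L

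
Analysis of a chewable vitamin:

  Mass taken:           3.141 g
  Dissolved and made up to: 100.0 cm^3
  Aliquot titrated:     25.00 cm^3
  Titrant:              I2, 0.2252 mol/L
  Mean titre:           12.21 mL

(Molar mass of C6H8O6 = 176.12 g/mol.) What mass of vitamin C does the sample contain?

1.937 g

C6H8O6 + I2 → C6H6O6 + 2 HI
n(I2) per titration = 0.01221 × 0.2252 = 2.750 × 10^-3 mol
n(C6H8O6) in each aliquot = 2.750 × 10^-3 mol (1:1 ratio)
n(C6H8O6) in the whole flask = 2.750 × 10^-3 × 100.0/25.00 = 0.01100 mol
mass of C6H8O6 = 0.01100 × 176.12 = 1.937 g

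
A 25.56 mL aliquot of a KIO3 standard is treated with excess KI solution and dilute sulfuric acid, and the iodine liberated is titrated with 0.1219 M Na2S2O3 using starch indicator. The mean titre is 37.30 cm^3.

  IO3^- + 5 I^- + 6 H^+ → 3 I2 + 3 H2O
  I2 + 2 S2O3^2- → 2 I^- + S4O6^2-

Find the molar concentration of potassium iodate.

0.02965 M

n(S2O3^2-) = 0.03730 × 0.1219 = 4.547 × 10^-3 mol
n(I2) = n(S2O3^2-)/2 = 2.273 × 10^-3 mol
From the 1:3 ratio, n(IO3^-) in the aliquot = 1/3 × 2.273 × 10^-3 = 7.578 × 10^-4 mol
[IO3^-] = 7.578 × 10^-4 / 0.02556 = 0.02965 mol/L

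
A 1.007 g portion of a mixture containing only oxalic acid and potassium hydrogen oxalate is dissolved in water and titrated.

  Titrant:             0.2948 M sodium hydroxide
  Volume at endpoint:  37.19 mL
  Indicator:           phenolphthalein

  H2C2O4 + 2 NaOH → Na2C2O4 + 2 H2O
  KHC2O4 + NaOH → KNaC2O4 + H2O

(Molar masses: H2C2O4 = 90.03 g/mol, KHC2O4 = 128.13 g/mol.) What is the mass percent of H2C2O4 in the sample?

n(NaOH) = 0.03719 × 0.2948 = 0.01096 mol
Let x = n(H2C2O4), y = n(KHC2O4).
Titrant: 2x + 1y = 0.01096;  mass: 90.03x + 128.13y = 1.007
Solving, x = 2.393 × 10^-3 mol, y = 6.178 × 10^-3 mol
mass of H2C2O4 = 2.393 × 10^-3 × 90.03 = 0.2154 g
% H2C2O4 = 0.2154 / 1.007 × 100 = 21.39 %

21.39 %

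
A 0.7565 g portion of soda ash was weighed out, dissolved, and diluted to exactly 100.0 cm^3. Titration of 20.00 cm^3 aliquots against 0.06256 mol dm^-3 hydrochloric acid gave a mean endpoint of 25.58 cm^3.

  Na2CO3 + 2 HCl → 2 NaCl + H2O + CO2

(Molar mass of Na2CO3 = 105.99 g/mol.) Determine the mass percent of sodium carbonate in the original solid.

n(HCl) per titration = 0.02558 × 0.06256 = 1.600 × 10^-3 mol
From the 1:2 ratio, n(Na2CO3) in each aliquot = 1/2 × 1.600 × 10^-3 = 8.001 × 10^-4 mol
n(Na2CO3) in the whole flask = 8.001 × 10^-4 × 100.0/20.00 = 4.001 × 10^-3 mol
mass of Na2CO3 = 4.001 × 10^-3 × 105.99 = 0.4240 g
% Na2CO3 = 0.4240 / 0.7565 × 100 = 56.05 %

56.05 %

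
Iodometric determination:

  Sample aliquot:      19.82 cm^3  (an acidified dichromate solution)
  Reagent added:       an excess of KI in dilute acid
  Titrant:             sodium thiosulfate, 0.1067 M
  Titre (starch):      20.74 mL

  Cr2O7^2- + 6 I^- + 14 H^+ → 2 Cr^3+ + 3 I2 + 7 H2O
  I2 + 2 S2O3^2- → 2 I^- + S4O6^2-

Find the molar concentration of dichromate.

0.01861 M

n(S2O3^2-) = 0.02074 × 0.1067 = 2.213 × 10^-3 mol
n(I2) = n(S2O3^2-)/2 = 1.106 × 10^-3 mol
From the 1:3 ratio, n(Cr2O7^2-) in the aliquot = 1/3 × 1.106 × 10^-3 = 3.688 × 10^-4 mol
[Cr2O7^2-] = 3.688 × 10^-4 / 0.01982 = 0.01861 mol/L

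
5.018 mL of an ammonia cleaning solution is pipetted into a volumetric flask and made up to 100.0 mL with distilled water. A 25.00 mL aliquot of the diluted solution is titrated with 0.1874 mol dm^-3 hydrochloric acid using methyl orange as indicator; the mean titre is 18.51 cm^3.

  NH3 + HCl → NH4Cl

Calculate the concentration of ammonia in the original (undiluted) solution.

n(HCl) = 0.01851 × 0.1874 = 3.469 × 10^-3 mol
n(NH3) in the aliquot = 3.469 × 10^-3 mol (1:1 ratio)
[NH3]_dilute = 3.469 × 10^-3 / 0.02500 = 0.1388 mol/L
Dilution factor = 100.0 / 5.018 = 19.93
[NH3]_stock = 0.1388 × 19.93 = 2.765 mol/L

2.765 mol/L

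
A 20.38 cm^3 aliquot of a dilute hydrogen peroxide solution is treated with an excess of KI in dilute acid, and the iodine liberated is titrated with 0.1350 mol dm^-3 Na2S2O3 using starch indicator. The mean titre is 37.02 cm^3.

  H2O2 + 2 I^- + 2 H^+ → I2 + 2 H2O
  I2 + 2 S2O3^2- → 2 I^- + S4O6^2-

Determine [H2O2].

0.1226 mol/L

n(S2O3^2-) = 0.03702 × 0.1350 = 4.998 × 10^-3 mol
n(I2) = n(S2O3^2-)/2 = 2.499 × 10^-3 mol
n(H2O2) in the aliquot = 2.499 × 10^-3 mol (1:1 ratio)
[H2O2] = 2.499 × 10^-3 / 0.02038 = 0.1226 mol/L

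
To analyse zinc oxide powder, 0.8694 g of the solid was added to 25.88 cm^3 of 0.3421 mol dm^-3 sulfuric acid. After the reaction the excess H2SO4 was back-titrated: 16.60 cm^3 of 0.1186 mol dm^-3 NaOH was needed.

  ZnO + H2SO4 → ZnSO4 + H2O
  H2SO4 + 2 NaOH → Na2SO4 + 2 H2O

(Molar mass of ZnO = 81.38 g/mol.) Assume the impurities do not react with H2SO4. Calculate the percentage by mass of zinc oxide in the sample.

n(H2SO4) added = 0.02588 × 0.3421 = 8.854 × 10^-3 mol
n(NaOH) used in back-titration = 0.01660 × 0.1186 = 1.969 × 10^-3 mol
From the 1:2 ratio, n(H2SO4) left over = 1/2 × 1.969 × 10^-3 = 9.844 × 10^-4 mol
n(H2SO4) consumed by analyte = 8.854 × 10^-3 − 9.844 × 10^-4 = 7.869 × 10^-3 mol
n(ZnO) = 7.869 × 10^-3 mol (1:1 ratio)
mass of ZnO = 7.869 × 10^-3 × 81.38 = 0.6404 g
% ZnO = 0.6404 / 0.8694 × 100 = 73.66 %

73.66 %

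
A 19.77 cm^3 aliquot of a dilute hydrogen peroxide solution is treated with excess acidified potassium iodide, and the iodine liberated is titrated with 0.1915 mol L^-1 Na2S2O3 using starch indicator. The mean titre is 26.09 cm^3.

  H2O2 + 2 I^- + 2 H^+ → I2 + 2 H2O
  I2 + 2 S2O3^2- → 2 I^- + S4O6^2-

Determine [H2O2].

0.1264 mol/L

n(S2O3^2-) = 0.02609 × 0.1915 = 4.996 × 10^-3 mol
n(I2) = n(S2O3^2-)/2 = 2.498 × 10^-3 mol
n(H2O2) in the aliquot = 2.498 × 10^-3 mol (1:1 ratio)
[H2O2] = 2.498 × 10^-3 / 0.01977 = 0.1264 mol/L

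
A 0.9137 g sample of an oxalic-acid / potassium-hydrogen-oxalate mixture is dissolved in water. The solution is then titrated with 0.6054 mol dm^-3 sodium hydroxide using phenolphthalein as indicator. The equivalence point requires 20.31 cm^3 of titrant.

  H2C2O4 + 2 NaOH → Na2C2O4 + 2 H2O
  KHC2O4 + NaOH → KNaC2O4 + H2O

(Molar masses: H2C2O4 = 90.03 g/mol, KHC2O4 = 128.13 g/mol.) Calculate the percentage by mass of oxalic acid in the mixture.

n(NaOH) = 0.02031 × 0.6054 = 0.01230 mol
Let x = n(H2C2O4), y = n(KHC2O4).
Titrant: 2x + 1y = 0.01230;  mass: 90.03x + 128.13y = 0.9137
Solving, x = 3.981 × 10^-3 mol, y = 4.334 × 10^-3 mol
mass of H2C2O4 = 3.981 × 10^-3 × 90.03 = 0.3584 g
% H2C2O4 = 0.3584 / 0.9137 × 100 = 39.23 %

39.23 %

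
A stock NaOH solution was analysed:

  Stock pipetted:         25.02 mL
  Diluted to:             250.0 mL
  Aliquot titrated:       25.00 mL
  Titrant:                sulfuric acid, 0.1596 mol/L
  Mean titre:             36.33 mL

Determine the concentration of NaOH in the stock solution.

4.635 mol/L

2 NaOH + H2SO4 → Na2SO4 + 2 H2O
n(H2SO4) = 0.03633 × 0.1596 = 5.798 × 10^-3 mol
From the 2:1 ratio, n(NaOH) in the aliquot = 2/1 × 5.798 × 10^-3 = 0.01160 mol
[NaOH]_dilute = 0.01160 / 0.02500 = 0.4639 mol/L
Dilution factor = 250.0 / 25.02 = 9.992
[NaOH]_stock = 0.4639 × 9.992 = 4.635 mol/L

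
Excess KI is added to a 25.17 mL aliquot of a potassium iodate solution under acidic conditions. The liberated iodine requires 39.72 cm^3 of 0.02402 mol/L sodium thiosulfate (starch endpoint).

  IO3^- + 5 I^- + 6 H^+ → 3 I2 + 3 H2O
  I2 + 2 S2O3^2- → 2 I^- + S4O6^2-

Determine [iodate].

n(S2O3^2-) = 0.03972 × 0.02402 = 9.541 × 10^-4 mol
n(I2) = n(S2O3^2-)/2 = 4.770 × 10^-4 mol
From the 1:3 ratio, n(IO3^-) in the aliquot = 1/3 × 4.770 × 10^-4 = 1.590 × 10^-4 mol
[IO3^-] = 1.590 × 10^-4 / 0.02517 = 0.006318 mol/L

0.006318 mol/L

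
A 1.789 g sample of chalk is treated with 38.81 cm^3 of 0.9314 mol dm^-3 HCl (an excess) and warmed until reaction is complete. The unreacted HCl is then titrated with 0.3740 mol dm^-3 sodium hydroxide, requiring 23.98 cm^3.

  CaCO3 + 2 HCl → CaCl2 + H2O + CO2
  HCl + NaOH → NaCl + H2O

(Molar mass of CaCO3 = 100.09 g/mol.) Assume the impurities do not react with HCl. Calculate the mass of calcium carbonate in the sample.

1.360 g

n(HCl) added = 0.03881 × 0.9314 = 0.03615 mol
n(NaOH) used in back-titration = 0.02398 × 0.3740 = 8.969 × 10^-3 mol
n(HCl) left over = 8.969 × 10^-3 mol (1:1 ratio)
n(HCl) consumed by analyte = 0.03615 − 8.969 × 10^-3 = 0.02718 mol
From the 1:2 ratio, n(CaCO3) = 1/2 × 0.02718 = 0.01359 mol
mass of CaCO3 = 0.01359 × 100.09 = 1.360 g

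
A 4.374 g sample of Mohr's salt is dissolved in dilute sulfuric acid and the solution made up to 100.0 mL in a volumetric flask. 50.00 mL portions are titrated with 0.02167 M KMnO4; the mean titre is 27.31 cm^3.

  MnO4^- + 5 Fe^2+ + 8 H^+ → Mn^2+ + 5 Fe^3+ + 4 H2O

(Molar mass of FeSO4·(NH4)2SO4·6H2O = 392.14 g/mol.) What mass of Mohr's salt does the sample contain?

2.321 g

n(KMnO4) per titration = 0.02731 × 0.02167 = 5.918 × 10^-4 mol
From the 5:1 ratio, n(FeSO4·(NH4)2SO4·6H2O) in each aliquot = 5/1 × 5.918 × 10^-4 = 2.959 × 10^-3 mol
n(FeSO4·(NH4)2SO4·6H2O) in the whole flask = 2.959 × 10^-3 × 100.0/50.00 = 5.918 × 10^-3 mol
mass of FeSO4·(NH4)2SO4·6H2O = 5.918 × 10^-3 × 392.14 = 2.321 g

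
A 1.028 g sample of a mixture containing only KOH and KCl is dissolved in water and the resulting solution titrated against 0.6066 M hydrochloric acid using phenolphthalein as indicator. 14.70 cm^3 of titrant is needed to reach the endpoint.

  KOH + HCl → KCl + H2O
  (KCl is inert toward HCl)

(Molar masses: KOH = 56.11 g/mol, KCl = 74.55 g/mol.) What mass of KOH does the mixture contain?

n(HCl) = 0.01470 × 0.6066 = 8.917 × 10^-3 mol
Let x = n(KOH), y = n(KCl).
Titrant: 1x = 8.917 × 10^-3;  mass: 56.11x + 74.55y = 1.028
Solving, x = 8.917 × 10^-3 mol, y = 7.078 × 10^-3 mol
mass of KOH = 8.917 × 10^-3 × 56.11 = 0.5003 g

0.5003 g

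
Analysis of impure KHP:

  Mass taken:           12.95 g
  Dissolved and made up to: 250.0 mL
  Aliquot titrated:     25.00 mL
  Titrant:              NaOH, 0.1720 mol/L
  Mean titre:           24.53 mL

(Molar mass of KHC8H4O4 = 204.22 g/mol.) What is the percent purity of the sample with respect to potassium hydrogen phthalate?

KHC8H4O4 + NaOH → KNaC8H4O4 + H2O
n(NaOH) per titration = 0.02453 × 0.1720 = 4.219 × 10^-3 mol
n(KHC8H4O4) in each aliquot = 4.219 × 10^-3 mol (1:1 ratio)
n(KHC8H4O4) in the whole flask = 4.219 × 10^-3 × 250.0/25.00 = 0.04219 mol
mass of KHC8H4O4 = 0.04219 × 204.22 = 8.616 g
% KHC8H4O4 = 8.616 / 12.95 × 100 = 66.54 %

66.54 %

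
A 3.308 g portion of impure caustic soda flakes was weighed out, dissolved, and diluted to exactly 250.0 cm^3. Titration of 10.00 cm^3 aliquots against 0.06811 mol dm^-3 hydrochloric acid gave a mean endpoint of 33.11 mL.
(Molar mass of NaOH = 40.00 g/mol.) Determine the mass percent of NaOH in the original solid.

NaOH + HCl → NaCl + H2O
n(HCl) per titration = 0.03311 × 0.06811 = 2.255 × 10^-3 mol
n(NaOH) in each aliquot = 2.255 × 10^-3 mol (1:1 ratio)
n(NaOH) in the whole flask = 2.255 × 10^-3 × 250.0/10.00 = 0.05638 mol
mass of NaOH = 0.05638 × 40.00 = 2.255 g
% NaOH = 2.255 / 3.308 × 100 = 68.17 %

68.17 %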